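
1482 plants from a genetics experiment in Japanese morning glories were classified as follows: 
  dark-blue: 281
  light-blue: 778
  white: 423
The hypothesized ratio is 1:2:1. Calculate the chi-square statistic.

30.907

Under the 1:2:1 hypothesis (Σ ratio = 4, N = 1482):
  dark-blue: 1482 × 1/4 = 370.5
  light-blue: 1482 × 2/4 = 741
  white: 1482 × 1/4 = 370.5
χ² = Σ (O − E)² / E
  dark-blue: (281 − 370.5)² / 370.5 = 21.6201
  light-blue: (778 − 741)² / 741 = 1.8475
  white: (423 − 370.5)² / 370.5 = 7.4393
χ² = 21.6201 + 1.8475 + 7.4393 = 30.9069 ≈ 30.907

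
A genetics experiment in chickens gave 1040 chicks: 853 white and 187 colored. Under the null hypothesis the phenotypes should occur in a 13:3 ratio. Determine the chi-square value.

Total ratio parts = 16. Expected numbers out of 1040:
  white: 1040 × 13/16 = 845
  colored: 1040 × 3/16 = 195
χ² = Σ (O − E)² / E
  white: (853 − 845)² / 845 = 0.0757
  colored: (187 − 195)² / 195 = 0.3282
χ² = 0.0757 + 0.3282 = 0.4039 ≈ 0.404

0.404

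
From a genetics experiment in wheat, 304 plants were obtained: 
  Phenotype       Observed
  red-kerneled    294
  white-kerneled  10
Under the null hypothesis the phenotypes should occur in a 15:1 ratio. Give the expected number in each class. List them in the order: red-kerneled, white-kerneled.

Total ratio parts = 16. Expected numbers out of 304:
  red-kerneled: 304 × 15/16 = 285
  white-kerneled: 304 × 1/16 = 19

285, 19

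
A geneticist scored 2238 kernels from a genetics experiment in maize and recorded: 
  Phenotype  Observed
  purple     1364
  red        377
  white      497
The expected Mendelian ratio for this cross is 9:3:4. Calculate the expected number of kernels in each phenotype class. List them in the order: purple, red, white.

Expected counts for N = 2238 under a 9:3:4 ratio (total parts = 16):
  purple: 2238 × 9/16 = 1258.875
  red: 2238 × 3/16 = 419.625
  white: 2238 × 4/16 = 559.5

1258.875, 419.625, 559.5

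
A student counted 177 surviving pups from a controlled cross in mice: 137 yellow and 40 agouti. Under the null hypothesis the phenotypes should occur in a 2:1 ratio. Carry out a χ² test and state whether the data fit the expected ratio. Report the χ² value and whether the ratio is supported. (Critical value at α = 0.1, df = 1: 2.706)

Under the 2:1 hypothesis (Σ ratio = 3, N = 177):
  yellow: 177 × 2/3 = 118
  agouti: 177 × 1/3 = 59
χ² = Σ (O − E)² / E
  yellow: (137 − 118)² / 118 = 3.0593
  agouti: (40 − 59)² / 59 = 6.1186
χ² = 3.0593 + 6.1186 = 9.1779 ≈ 9.178
Degrees of freedom = 2 − 1 = 1; critical value at α = 0.1 is 2.706.
Since 9.178 > 2.706, we reject the null hypothesis — the data do not fit the 2:1 ratio.

9.178; not consistent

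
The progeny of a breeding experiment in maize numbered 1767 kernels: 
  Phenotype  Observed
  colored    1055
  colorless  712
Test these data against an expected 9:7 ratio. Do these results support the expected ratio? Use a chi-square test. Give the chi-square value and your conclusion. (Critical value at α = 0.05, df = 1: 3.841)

8.575; not consistent

The 9:7 ratio has 16 parts, so with N = 1767 the expected counts are:
  colored: 1767 × 9/16 = 993.9375
  colorless: 1767 × 7/16 = 773.0625
χ² = Σ (O − E)² / E
  colored: (1055 − 993.9375)² / 993.9375 = 3.7514
  colorless: (712 − 773.0625)² / 773.0625 = 4.8232
χ² = 3.7514 + 4.8232 = 8.5746 ≈ 8.575
Degrees of freedom = 2 − 1 = 1; critical value at α = 0.05 is 3.841.
Since 8.575 > 3.841, we reject the null hypothesis — the data do not fit the 9:7 ratio.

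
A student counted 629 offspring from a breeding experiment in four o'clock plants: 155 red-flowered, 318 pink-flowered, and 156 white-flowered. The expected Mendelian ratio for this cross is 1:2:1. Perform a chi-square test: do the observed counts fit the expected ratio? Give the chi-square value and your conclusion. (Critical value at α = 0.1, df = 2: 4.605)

0.081; consistent

Expected counts for N = 629 under a 1:2:1 ratio (total parts = 4):
  red-flowered: 629 × 1/4 = 157.25
  pink-flowered: 629 × 2/4 = 314.5
  white-flowered: 629 × 1/4 = 157.25
χ² = Σ (O − E)² / E
  red-flowered: (155 − 157.25)² / 157.25 = 0.0322
  pink-flowered: (318 − 314.5)² / 314.5 = 0.0390
  white-flowered: (156 − 157.25)² / 157.25 = 0.0099
χ² = 0.0322 + 0.0390 + 0.0099 = 0.0811 ≈ 0.081
Degrees of freedom = 3 − 1 = 2; critical value at α = 0.1 is 4.605.
Since 0.081 < 4.605, we fail to reject the null hypothesis — the data are consistent with the 1:2:1 ratio.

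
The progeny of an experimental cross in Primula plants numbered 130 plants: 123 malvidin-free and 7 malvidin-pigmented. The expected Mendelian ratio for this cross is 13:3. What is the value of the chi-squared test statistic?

15.243

Under the 13:3 hypothesis (Σ ratio = 16, N = 130):
  malvidin-free: 130 × 13/16 = 105.625
  malvidin-pigmented: 130 × 3/16 = 24.375
χ² = Σ (O − E)² / E
  malvidin-free: (123 − 105.625)² / 105.625 = 2.8581
  malvidin-pigmented: (7 − 24.375)² / 24.375 = 12.3853
χ² = 2.8581 + 12.3853 = 15.2434 ≈ 15.243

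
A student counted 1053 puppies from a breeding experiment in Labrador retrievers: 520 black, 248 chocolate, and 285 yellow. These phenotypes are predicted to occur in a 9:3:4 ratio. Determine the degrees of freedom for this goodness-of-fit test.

2

A goodness-of-fit test with 3 phenotype classes has df = 3 − 1 = 2.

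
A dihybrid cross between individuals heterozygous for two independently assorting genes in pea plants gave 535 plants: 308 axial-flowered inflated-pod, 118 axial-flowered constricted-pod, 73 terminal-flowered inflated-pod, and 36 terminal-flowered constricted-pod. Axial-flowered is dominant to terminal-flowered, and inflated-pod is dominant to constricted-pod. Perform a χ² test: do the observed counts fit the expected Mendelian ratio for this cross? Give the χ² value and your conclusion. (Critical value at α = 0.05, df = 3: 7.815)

10.917; not consistent

A dihybrid F₂ with independent assortment and complete dominance at both loci gives a 9:3:3:1 phenotypic ratio.
Expected counts for N = 535 under a 9:3:3:1 ratio (total parts = 16):
  axial-flowered inflated-pod: 535 × 9/16 = 300.9375
  axial-flowered constricted-pod: 535 × 3/16 = 100.3125
  terminal-flowered inflated-pod: 535 × 3/16 = 100.3125
  terminal-flowered constricted-pod: 535 × 1/16 = 33.4375
χ² = Σ (O − E)² / E
  axial-flowered inflated-pod: (308 − 300.9375)² / 300.9375 = 0.1657
  axial-flowered constricted-pod: (118 − 100.3125)² / 100.3125 = 3.1187
  terminal-flowered inflated-pod: (73 − 100.3125)² / 100.3125 = 7.4365
  terminal-flowered constricted-pod: (36 − 33.4375)² / 33.4375 = 0.1964
χ² = 0.1657 + 3.1187 + 7.4365 + 0.1964 = 10.9173 ≈ 10.917
Degrees of freedom = 4 − 1 = 3; critical value at α = 0.05 is 7.815.
Since 10.917 > 7.815, we reject the null hypothesis — the data do not fit the 9:3:3:1 ratio.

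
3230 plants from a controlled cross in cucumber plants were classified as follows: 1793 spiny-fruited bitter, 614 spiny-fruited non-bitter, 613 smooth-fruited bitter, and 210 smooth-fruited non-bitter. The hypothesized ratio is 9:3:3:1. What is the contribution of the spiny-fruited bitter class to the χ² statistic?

Total ratio parts = 16. Expected numbers out of 3230:
  spiny-fruited bitter: 3230 × 9/16 = 1816.875
  spiny-fruited non-bitter: 3230 × 3/16 = 605.625
  smooth-fruited bitter: 3230 × 3/16 = 605.625
  smooth-fruited non-bitter: 3230 × 1/16 = 201.875
Contribution of spiny-fruited bitter: (1793 − 1816.875)² / 1816.875 = 0.3137

0.314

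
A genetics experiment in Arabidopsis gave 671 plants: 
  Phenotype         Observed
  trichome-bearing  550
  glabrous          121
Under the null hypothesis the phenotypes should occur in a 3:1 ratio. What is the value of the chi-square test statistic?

17.372

The 3:1 ratio has 4 parts, so with N = 671 the expected counts are:
  trichome-bearing: 671 × 3/4 = 503.25
  glabrous: 671 × 1/4 = 167.75
χ² = Σ (O − E)² / E
  trichome-bearing: (550 − 503.25)² / 503.25 = 4.3429
  glabrous: (121 − 167.75)² / 167.75 = 13.0287
χ² = 4.3429 + 13.0287 = 17.3716 ≈ 17.372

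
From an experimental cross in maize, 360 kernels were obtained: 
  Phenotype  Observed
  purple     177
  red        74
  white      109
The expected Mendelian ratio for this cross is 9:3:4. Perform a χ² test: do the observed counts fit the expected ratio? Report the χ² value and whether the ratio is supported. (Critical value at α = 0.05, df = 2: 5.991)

Expected counts for N = 360 under a 9:3:4 ratio (total parts = 16):
  purple: 360 × 9/16 = 202.5
  red: 360 × 3/16 = 67.5
  white: 360 × 4/16 = 90
χ² = Σ (O − E)² / E
  purple: (177 − 202.5)² / 202.5 = 3.2111
  red: (74 − 67.5)² / 67.5 = 0.6259
  white: (109 − 90)² / 90 = 4.0111
χ² = 3.2111 + 0.6259 + 4.0111 = 7.8481 ≈ 7.848
Degrees of freedom = 3 − 1 = 2; critical value at α = 0.05 is 5.991.
Since 7.848 > 5.991, we reject the null hypothesis — the data do not fit the 9:3:4 ratio.

7.848; not consistent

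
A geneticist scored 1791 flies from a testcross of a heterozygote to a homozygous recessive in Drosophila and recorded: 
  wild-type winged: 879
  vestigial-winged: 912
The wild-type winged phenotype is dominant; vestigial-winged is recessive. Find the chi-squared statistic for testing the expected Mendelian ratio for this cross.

A testcross of a heterozygote (Aa × aa) gives a 1:1 phenotypic ratio.
The 1:1 ratio has 2 parts, so with N = 1791 the expected counts are:
  wild-type winged: 1791 × 1/2 = 895.5
  vestigial-winged: 1791 × 1/2 = 895.5
χ² = Σ (O − E)² / E
  wild-type winged: (879 − 895.5)² / 895.5 = 0.3040
  vestigial-winged: (912 − 895.5)² / 895.5 = 0.3040
χ² = 0.3040 + 0.3040 = 0.608

0.608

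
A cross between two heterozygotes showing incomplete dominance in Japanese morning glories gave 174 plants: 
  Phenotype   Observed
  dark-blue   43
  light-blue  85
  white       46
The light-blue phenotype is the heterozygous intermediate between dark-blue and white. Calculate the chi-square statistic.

With incomplete dominance, a heterozygote × heterozygote cross gives a 1:2:1 phenotypic ratio.
The 1:2:1 ratio has 4 parts, so with N = 174 the expected counts are:
  dark-blue: 174 × 1/4 = 43.5
  light-blue: 174 × 2/4 = 87
  white: 174 × 1/4 = 43.5
χ² = Σ (O − E)² / E
  dark-blue: (43 − 43.5)² / 43.5 = 0.0057
  light-blue: (85 − 87)² / 87 = 0.0460
  white: (46 − 43.5)² / 43.5 = 0.1437
χ² = 0.0057 + 0.0460 + 0.1437 = 0.1954 ≈ 0.195

0.195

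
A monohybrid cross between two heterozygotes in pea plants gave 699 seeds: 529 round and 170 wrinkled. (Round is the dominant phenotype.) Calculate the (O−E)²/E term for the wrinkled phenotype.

0.129

For a monohybrid cross between heterozygotes with complete dominance, the expected phenotypic ratio is 3:1.
The 3:1 ratio has 4 parts, so with N = 699 the expected counts are:
  round: 699 × 3/4 = 524.25
  wrinkled: 699 × 1/4 = 174.75
Contribution of wrinkled: (170 − 174.75)² / 174.75 = 0.1291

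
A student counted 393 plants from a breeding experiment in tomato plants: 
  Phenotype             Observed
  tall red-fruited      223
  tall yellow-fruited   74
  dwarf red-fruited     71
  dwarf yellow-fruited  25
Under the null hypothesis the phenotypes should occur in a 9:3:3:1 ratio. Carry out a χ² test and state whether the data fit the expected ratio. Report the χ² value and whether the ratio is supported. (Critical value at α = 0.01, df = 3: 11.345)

0.124; consistent

Expected counts for N = 393 under a 9:3:3:1 ratio (total parts = 16):
  tall red-fruited: 393 × 9/16 = 221.0625
  tall yellow-fruited: 393 × 3/16 = 73.6875
  dwarf red-fruited: 393 × 3/16 = 73.6875
  dwarf yellow-fruited: 393 × 1/16 = 24.5625
χ² = Σ (O − E)² / E
  tall red-fruited: (223 − 221.0625)² / 221.0625 = 0.0170
  tall yellow-fruited: (74 − 73.6875)² / 73.6875 = 0.0013
  dwarf red-fruited: (71 − 73.6875)² / 73.6875 = 0.0980
  dwarf yellow-fruited: (25 − 24.5625)² / 24.5625 = 0.0078
χ² = 0.0170 + 0.0013 + 0.0980 + 0.0078 = 0.1241 ≈ 0.124
Degrees of freedom = 4 − 1 = 3; critical value at α = 0.01 is 11.345.
Since 0.124 < 11.345, we fail to reject the null hypothesis — the data are consistent with the 9:3:3:1 ratio.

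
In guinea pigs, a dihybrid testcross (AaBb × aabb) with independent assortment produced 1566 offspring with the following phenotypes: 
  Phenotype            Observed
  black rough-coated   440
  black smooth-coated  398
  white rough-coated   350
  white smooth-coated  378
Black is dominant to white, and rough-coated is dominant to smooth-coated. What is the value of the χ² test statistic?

10.981

A dihybrid testcross with independent assortment gives a 1:1:1:1 ratio.
The 1:1:1:1 ratio has 4 parts, so with N = 1566 the expected counts are:
  black rough-coated: 1566 × 1/4 = 391.5
  black smooth-coated: 1566 × 1/4 = 391.5
  white rough-coated: 1566 × 1/4 = 391.5
  white smooth-coated: 1566 × 1/4 = 391.5
χ² = Σ (O − E)² / E
  black rough-coated: (440 − 391.5)² / 391.5 = 6.0083
  black smooth-coated: (398 − 391.5)² / 391.5 = 0.1079
  white rough-coated: (350 − 391.5)² / 391.5 = 4.3991
  white smooth-coated: (378 − 391.5)² / 391.5 = 0.4655
χ² = 6.0083 + 0.1079 + 4.3991 + 0.4655 = 10.9808 ≈ 10.981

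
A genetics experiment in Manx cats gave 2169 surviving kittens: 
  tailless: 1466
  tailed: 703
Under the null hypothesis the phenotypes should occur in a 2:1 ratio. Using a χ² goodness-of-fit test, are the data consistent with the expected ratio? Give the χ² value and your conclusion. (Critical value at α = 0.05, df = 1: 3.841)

0.830; consistent

Expected counts for N = 2169 under a 2:1 ratio (total parts = 3):
  tailless: 2169 × 2/3 = 1446
  tailed: 2169 × 1/3 = 723
χ² = Σ (O − E)² / E
  tailless: (1466 − 1446)² / 1446 = 0.2766
  tailed: (703 − 723)² / 723 = 0.5533
χ² = 0.2766 + 0.5533 = 0.8299 ≈ 0.830
Degrees of freedom = 2 − 1 = 1; critical value at α = 0.05 is 3.841.
Since 0.830 < 3.841, we fail to reject the null hypothesis — the data are consistent with the 2:1 ratio.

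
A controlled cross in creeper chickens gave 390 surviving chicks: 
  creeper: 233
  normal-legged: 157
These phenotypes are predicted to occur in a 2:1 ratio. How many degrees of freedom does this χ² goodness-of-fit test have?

A goodness-of-fit test with 2 phenotype classes has df = 2 − 1 = 1.

1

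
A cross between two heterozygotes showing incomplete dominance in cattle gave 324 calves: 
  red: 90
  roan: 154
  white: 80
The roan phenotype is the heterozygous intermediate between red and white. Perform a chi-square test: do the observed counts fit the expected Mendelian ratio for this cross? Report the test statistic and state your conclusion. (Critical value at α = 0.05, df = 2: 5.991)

1.407; consistent

With incomplete dominance, a heterozygote × heterozygote cross gives a 1:2:1 phenotypic ratio.
Total ratio parts = 4. Expected numbers out of 324:
  red: 324 × 1/4 = 81
  roan: 324 × 2/4 = 162
  white: 324 × 1/4 = 81
χ² = Σ (O − E)² / E
  red: (90 − 81)² / 81 = 1.0000
  roan: (154 − 162)² / 162 = 0.3951
  white: (80 − 81)² / 81 = 0.0123
χ² = 1.0000 + 0.3951 + 0.0123 = 1.4074 ≈ 1.407
Degrees of freedom = 3 − 1 = 2; critical value at α = 0.05 is 5.991.
Since 1.407 < 5.991, we fail to reject the null hypothesis — the data are consistent with the 1:2:1 ratio.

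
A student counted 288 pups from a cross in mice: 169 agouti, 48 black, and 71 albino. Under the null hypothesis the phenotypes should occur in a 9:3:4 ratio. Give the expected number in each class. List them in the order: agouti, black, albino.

162, 54, 72

Under the 9:3:4 hypothesis (Σ ratio = 16, N = 288):
  agouti: 288 × 9/16 = 162
  black: 288 × 3/16 = 54
  albino: 288 × 4/16 = 72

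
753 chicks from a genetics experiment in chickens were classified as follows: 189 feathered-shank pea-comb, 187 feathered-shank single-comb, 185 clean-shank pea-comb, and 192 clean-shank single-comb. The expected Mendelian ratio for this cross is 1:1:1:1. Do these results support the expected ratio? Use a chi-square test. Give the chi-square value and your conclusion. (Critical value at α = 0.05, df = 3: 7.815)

0.142; consistent

Under the 1:1:1:1 hypothesis (Σ ratio = 4, N = 753):
  feathered-shank pea-comb: 753 × 1/4 = 188.25
  feathered-shank single-comb: 753 × 1/4 = 188.25
  clean-shank pea-comb: 753 × 1/4 = 188.25
  clean-shank single-comb: 753 × 1/4 = 188.25
χ² = Σ (O − E)² / E
  feathered-shank pea-comb: (189 − 188.25)² / 188.25 = 0.0030
  feathered-shank single-comb: (187 − 188.25)² / 188.25 = 0.0083
  clean-shank pea-comb: (185 − 188.25)² / 188.25 = 0.0561
  clean-shank single-comb: (192 − 188.25)² / 188.25 = 0.0747
χ² = 0.0030 + 0.0083 + 0.0561 + 0.0747 = 0.1421 ≈ 0.142
Degrees of freedom = 4 − 1 = 3; critical value at α = 0.05 is 7.815.
Since 0.142 < 7.815, we fail to reject the null hypothesis — the data are consistent with the 1:1:1:1 ratio.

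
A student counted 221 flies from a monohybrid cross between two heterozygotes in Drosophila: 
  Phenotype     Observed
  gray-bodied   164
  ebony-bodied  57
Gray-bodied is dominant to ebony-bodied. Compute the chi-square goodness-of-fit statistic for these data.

0.074

For a monohybrid cross between heterozygotes with complete dominance, the expected phenotypic ratio is 3:1.
Total ratio parts = 4. Expected numbers out of 221:
  gray-bodied: 221 × 3/4 = 165.75
  ebony-bodied: 221 × 1/4 = 55.25
χ² = Σ (O − E)² / E
  gray-bodied: (164 − 165.75)² / 165.75 = 0.0185
  ebony-bodied: (57 − 55.25)² / 55.25 = 0.0554
χ² = 0.0185 + 0.0554 = 0.0739 ≈ 0.074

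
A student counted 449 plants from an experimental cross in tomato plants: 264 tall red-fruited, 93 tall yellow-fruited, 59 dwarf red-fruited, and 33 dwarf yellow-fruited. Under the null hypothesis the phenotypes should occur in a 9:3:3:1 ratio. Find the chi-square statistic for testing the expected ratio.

9.845

Expected counts for N = 449 under a 9:3:3:1 ratio (total parts = 16):
  tall red-fruited: 449 × 9/16 = 252.5625
  tall yellow-fruited: 449 × 3/16 = 84.1875
  dwarf red-fruited: 449 × 3/16 = 84.1875
  dwarf yellow-fruited: 449 × 1/16 = 28.0625
χ² = Σ (O − E)² / E
  tall red-fruited: (264 − 252.5625)² / 252.5625 = 0.5180
  tall yellow-fruited: (93 − 84.1875)² / 84.1875 = 0.9225
  dwarf red-fruited: (59 − 84.1875)² / 84.1875 = 7.5357
  dwarf yellow-fruited: (33 − 28.0625)² / 28.0625 = 0.8687
χ² = 0.5180 + 0.9225 + 7.5357 + 0.8687 = 9.8449 ≈ 9.845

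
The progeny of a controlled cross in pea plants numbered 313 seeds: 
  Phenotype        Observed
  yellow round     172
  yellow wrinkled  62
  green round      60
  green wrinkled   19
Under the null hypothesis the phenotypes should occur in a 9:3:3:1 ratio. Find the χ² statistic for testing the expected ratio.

0.326

Under the 9:3:3:1 hypothesis (Σ ratio = 16, N = 313):
  yellow round: 313 × 9/16 = 176.0625
  yellow wrinkled: 313 × 3/16 = 58.6875
  green round: 313 × 3/16 = 58.6875
  green wrinkled: 313 × 1/16 = 19.5625
χ² = Σ (O − E)² / E
  yellow round: (172 − 176.0625)² / 176.0625 = 0.0937
  yellow wrinkled: (62 − 58.6875)² / 58.6875 = 0.1870
  green round: (60 − 58.6875)² / 58.6875 = 0.0294
  green wrinkled: (19 − 19.5625)² / 19.5625 = 0.0162
χ² = 0.0937 + 0.1870 + 0.0294 + 0.0162 = 0.3263 ≈ 0.326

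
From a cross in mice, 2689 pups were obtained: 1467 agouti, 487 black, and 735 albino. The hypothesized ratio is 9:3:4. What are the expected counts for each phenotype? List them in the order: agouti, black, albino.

Expected counts for N = 2689 under a 9:3:4 ratio (total parts = 16):
  agouti: 2689 × 9/16 = 1512.5625
  black: 2689 × 3/16 = 504.1875
  albino: 2689 × 4/16 = 672.25

1512.5625, 504.1875, 672.25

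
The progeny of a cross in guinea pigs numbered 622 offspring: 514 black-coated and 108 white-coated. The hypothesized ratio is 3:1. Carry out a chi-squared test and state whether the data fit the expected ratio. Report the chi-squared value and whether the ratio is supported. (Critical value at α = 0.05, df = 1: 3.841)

Expected counts for N = 622 under a 3:1 ratio (total parts = 4):
  black-coated: 622 × 3/4 = 466.5
  white-coated: 622 × 1/4 = 155.5
χ² = Σ (O − E)² / E
  black-coated: (514 − 466.5)² / 466.5 = 4.8365
  white-coated: (108 − 155.5)² / 155.5 = 14.5096
χ² = 4.8365 + 14.5096 = 19.3461 ≈ 19.346
Degrees of freedom = 2 − 1 = 1; critical value at α = 0.05 is 3.841.
Since 19.346 > 3.841, we reject the null hypothesis — the data do not fit the 3:1 ratio.

19.346; not consistent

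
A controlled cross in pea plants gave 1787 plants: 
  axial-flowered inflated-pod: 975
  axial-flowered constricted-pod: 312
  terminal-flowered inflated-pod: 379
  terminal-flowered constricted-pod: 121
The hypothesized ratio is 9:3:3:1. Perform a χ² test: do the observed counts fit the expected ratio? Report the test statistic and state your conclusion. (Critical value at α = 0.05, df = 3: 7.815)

Expected counts for N = 1787 under a 9:3:3:1 ratio (total parts = 16):
  axial-flowered inflated-pod: 1787 × 9/16 = 1005.1875
  axial-flowered constricted-pod: 1787 × 3/16 = 335.0625
  terminal-flowered inflated-pod: 1787 × 3/16 = 335.0625
  terminal-flowered constricted-pod: 1787 × 1/16 = 111.6875
χ² = Σ (O − E)² / E
  axial-flowered inflated-pod: (975 − 1005.1875)² / 1005.1875 = 0.9066
  axial-flowered constricted-pod: (312 − 335.0625)² / 335.0625 = 1.5874
  terminal-flowered inflated-pod: (379 − 335.0625)² / 335.0625 = 5.7616
  terminal-flowered constricted-pod: (121 − 111.6875)² / 111.6875 = 0.7765
χ² = 0.9066 + 1.5874 + 5.7616 + 0.7765 = 9.0321 ≈ 9.032
Degrees of freedom = 4 − 1 = 3; critical value at α = 0.05 is 7.815.
Since 9.032 > 7.815, we reject the null hypothesis — the data do not fit the 9:3:3:1 ratio.

9.032; not consistent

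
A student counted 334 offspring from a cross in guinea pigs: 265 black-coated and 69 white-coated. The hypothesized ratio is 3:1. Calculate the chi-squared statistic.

Under the 3:1 hypothesis (Σ ratio = 4, N = 334):
  black-coated: 334 × 3/4 = 250.5
  white-coated: 334 × 1/4 = 83.5
χ² = Σ (O − E)² / E
  black-coated: (265 − 250.5)² / 250.5 = 0.8393
  white-coated: (69 − 83.5)² / 83.5 = 2.5180
χ² = 0.8393 + 2.5180 = 3.3573 ≈ 3.357

3.357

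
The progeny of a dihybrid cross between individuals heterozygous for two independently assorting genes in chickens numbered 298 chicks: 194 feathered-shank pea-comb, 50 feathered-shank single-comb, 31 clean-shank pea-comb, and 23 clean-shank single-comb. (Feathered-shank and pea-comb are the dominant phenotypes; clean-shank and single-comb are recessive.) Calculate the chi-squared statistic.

16.870

A dihybrid F₂ with independent assortment and complete dominance at both loci gives a 9:3:3:1 phenotypic ratio.
The 9:3:3:1 ratio has 16 parts, so with N = 298 the expected counts are:
  feathered-shank pea-comb: 298 × 9/16 = 167.625
  feathered-shank single-comb: 298 × 3/16 = 55.875
  clean-shank pea-comb: 298 × 3/16 = 55.875
  clean-shank single-comb: 298 × 1/16 = 18.625
χ² = Σ (O − E)² / E
  feathered-shank pea-comb: (194 − 167.625)² / 167.625 = 4.1500
  feathered-shank single-comb: (50 − 55.875)² / 55.875 = 0.6177
  clean-shank pea-comb: (31 − 55.875)² / 55.875 = 11.0741
  clean-shank single-comb: (23 − 18.625)² / 18.625 = 1.0277
χ² = 4.1500 + 0.6177 + 11.0741 + 1.0277 = 16.8695 ≈ 16.870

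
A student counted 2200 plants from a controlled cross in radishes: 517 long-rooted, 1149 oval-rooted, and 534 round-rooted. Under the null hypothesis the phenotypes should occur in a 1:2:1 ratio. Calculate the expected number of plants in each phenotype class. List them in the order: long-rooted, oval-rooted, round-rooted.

Under the 1:2:1 hypothesis (Σ ratio = 4, N = 2200):
  long-rooted: 2200 × 1/4 = 550
  oval-rooted: 2200 × 2/4 = 1100
  round-rooted: 2200 × 1/4 = 550

550, 1100, 550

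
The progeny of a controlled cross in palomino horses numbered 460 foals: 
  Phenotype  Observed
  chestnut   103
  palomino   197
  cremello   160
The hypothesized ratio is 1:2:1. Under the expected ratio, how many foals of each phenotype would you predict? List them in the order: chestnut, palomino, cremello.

115, 230, 115

The 1:2:1 ratio has 4 parts, so with N = 460 the expected counts are:
  chestnut: 460 × 1/4 = 115
  palomino: 460 × 2/4 = 230
  cremello: 460 × 1/4 = 115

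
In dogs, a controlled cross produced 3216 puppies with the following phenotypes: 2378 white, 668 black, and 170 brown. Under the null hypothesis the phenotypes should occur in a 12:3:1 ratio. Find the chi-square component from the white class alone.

0.479

The 12:3:1 ratio has 16 parts, so with N = 3216 the expected counts are:
  white: 3216 × 12/16 = 2412
  black: 3216 × 3/16 = 603
  brown: 3216 × 1/16 = 201
Contribution of white: (2378 − 2412)² / 2412 = 0.4793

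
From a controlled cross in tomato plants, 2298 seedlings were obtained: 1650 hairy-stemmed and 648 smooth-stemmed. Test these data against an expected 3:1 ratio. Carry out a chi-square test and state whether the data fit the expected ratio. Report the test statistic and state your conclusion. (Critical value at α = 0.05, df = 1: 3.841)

The 3:1 ratio has 4 parts, so with N = 2298 the expected counts are:
  hairy-stemmed: 2298 × 3/4 = 1723.5
  smooth-stemmed: 2298 × 1/4 = 574.5
χ² = Σ (O − E)² / E
  hairy-stemmed: (1650 − 1723.5)² / 1723.5 = 3.1345
  smooth-stemmed: (648 − 574.5)² / 574.5 = 9.4034
χ² = 3.1345 + 9.4034 = 12.5379 ≈ 12.538
Degrees of freedom = 2 − 1 = 1; critical value at α = 0.05 is 3.841.
Since 12.538 > 3.841, we reject the null hypothesis — the data do not fit the 3:1 ratio.

12.538; not consistent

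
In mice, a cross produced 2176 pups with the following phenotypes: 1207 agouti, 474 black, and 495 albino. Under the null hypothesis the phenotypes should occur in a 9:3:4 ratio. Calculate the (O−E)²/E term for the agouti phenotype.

Under the 9:3:4 hypothesis (Σ ratio = 16, N = 2176):
  agouti: 2176 × 9/16 = 1224
  black: 2176 × 3/16 = 408
  albino: 2176 × 4/16 = 544
Contribution of agouti: (1207 − 1224)² / 1224 = 0.2361

0.236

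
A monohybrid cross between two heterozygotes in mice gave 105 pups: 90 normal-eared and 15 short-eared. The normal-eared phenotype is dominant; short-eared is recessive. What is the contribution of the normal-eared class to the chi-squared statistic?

1.607

For a monohybrid cross between heterozygotes with complete dominance, the expected phenotypic ratio is 3:1.
Total ratio parts = 4. Expected numbers out of 105:
  normal-eared: 105 × 3/4 = 78.75
  short-eared: 105 × 1/4 = 26.25
Contribution of normal-eared: (90 − 78.75)² / 78.75 = 1.6071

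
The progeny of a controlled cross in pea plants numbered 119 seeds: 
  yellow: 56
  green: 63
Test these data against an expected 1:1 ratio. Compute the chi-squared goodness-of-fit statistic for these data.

0.412

Expected counts for N = 119 under a 1:1 ratio (total parts = 2):
  yellow: 119 × 1/2 = 59.5
  green: 119 × 1/2 = 59.5
χ² = Σ (O − E)² / E
  yellow: (56 − 59.5)² / 59.5 = 0.2059
  green: (63 − 59.5)² / 59.5 = 0.2059
χ² = 0.2059 + 0.2059 = 0.4118 ≈ 0.412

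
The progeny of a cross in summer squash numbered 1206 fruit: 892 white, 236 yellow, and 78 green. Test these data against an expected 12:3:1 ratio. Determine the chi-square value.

0.695

The 12:3:1 ratio has 16 parts, so with N = 1206 the expected counts are:
  white: 1206 × 12/16 = 904.5
  yellow: 1206 × 3/16 = 226.125
  green: 1206 × 1/16 = 75.375
χ² = Σ (O − E)² / E
  white: (892 − 904.5)² / 904.5 = 0.1727
  yellow: (236 − 226.125)² / 226.125 = 0.4312
  green: (78 − 75.375)² / 75.375 = 0.0914
χ² = 0.1727 + 0.4312 + 0.0914 = 0.6953 ≈ 0.695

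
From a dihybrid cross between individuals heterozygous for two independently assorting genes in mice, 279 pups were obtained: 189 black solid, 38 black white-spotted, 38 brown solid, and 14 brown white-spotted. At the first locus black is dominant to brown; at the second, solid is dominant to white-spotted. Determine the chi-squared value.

A dihybrid F₂ with independent assortment and complete dominance at both loci gives a 9:3:3:1 phenotypic ratio.
The 9:3:3:1 ratio has 16 parts, so with N = 279 the expected counts are:
  black solid: 279 × 9/16 = 156.9375
  black white-spotted: 279 × 3/16 = 52.3125
  brown solid: 279 × 3/16 = 52.3125
  brown white-spotted: 279 × 1/16 = 17.4375
χ² = Σ (O − E)² / E
  black solid: (189 − 156.9375)² / 156.9375 = 6.5504
  black white-spotted: (38 − 52.3125)² / 52.3125 = 3.9158
  brown solid: (38 − 52.3125)² / 52.3125 = 3.9158
  brown white-spotted: (14 − 17.4375)² / 17.4375 = 0.6776
χ² = 6.5504 + 3.9158 + 3.9158 + 0.6776 = 15.0596 ≈ 15.060

15.060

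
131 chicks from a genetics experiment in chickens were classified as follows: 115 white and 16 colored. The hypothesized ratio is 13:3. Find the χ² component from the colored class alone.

Under the 13:3 hypothesis (Σ ratio = 16, N = 131):
  white: 131 × 13/16 = 106.4375
  colored: 131 × 3/16 = 24.5625
Contribution of colored: (16 − 24.5625)² / 24.5625 = 2.9849

2.985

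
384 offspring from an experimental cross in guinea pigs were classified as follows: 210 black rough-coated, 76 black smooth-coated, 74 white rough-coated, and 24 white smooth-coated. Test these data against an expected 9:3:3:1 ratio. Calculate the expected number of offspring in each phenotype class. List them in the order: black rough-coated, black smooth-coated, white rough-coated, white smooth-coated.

Expected counts for N = 384 under a 9:3:3:1 ratio (total parts = 16):
  black rough-coated: 384 × 9/16 = 216
  black smooth-coated: 384 × 3/16 = 72
  white rough-coated: 384 × 3/16 = 72
  white smooth-coated: 384 × 1/16 = 24

216, 72, 72, 24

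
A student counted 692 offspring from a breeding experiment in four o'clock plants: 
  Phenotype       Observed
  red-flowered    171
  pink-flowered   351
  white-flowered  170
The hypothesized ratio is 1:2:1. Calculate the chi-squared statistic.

Under the 1:2:1 hypothesis (Σ ratio = 4, N = 692):
  red-flowered: 692 × 1/4 = 173
  pink-flowered: 692 × 2/4 = 346
  white-flowered: 692 × 1/4 = 173
χ² = Σ (O − E)² / E
  red-flowered: (171 − 173)² / 173 = 0.0231
  pink-flowered: (351 − 346)² / 346 = 0.0723
  white-flowered: (170 − 173)² / 173 = 0.0520
χ² = 0.0231 + 0.0723 + 0.0520 = 0.1474 ≈ 0.147

0.147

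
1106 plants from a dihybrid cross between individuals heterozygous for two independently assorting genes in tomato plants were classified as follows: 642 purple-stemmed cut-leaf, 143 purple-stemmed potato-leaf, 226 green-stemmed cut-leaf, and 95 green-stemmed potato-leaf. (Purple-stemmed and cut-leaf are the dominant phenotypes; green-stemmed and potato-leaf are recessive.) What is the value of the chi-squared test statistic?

A dihybrid F₂ with independent assortment and complete dominance at both loci gives a 9:3:3:1 phenotypic ratio.
Expected counts for N = 1106 under a 9:3:3:1 ratio (total parts = 16):
  purple-stemmed cut-leaf: 1106 × 9/16 = 622.125
  purple-stemmed potato-leaf: 1106 × 3/16 = 207.375
  green-stemmed cut-leaf: 1106 × 3/16 = 207.375
  green-stemmed potato-leaf: 1106 × 1/16 = 69.125
χ² = Σ (O − E)² / E
  purple-stemmed cut-leaf: (642 − 622.125)² / 622.125 = 0.6349
  purple-stemmed potato-leaf: (143 − 207.375)² / 207.375 = 19.9838
  green-stemmed cut-leaf: (226 − 207.375)² / 207.375 = 1.6728
  green-stemmed potato-leaf: (95 − 69.125)² / 69.125 = 9.6856
χ² = 0.6349 + 19.9838 + 1.6728 + 9.6856 = 31.9771 ≈ 31.977

31.977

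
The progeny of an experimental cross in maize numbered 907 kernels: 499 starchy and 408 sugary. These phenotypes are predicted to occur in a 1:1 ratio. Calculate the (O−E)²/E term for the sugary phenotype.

The 1:1 ratio has 2 parts, so with N = 907 the expected counts are:
  starchy: 907 × 1/2 = 453.5
  sugary: 907 × 1/2 = 453.5
Contribution of sugary: (408 − 453.5)² / 453.5 = 4.5650

4.565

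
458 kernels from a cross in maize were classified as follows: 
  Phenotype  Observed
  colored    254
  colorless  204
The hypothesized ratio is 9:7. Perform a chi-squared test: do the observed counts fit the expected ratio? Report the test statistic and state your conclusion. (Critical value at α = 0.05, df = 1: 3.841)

0.117; consistent

Expected counts for N = 458 under a 9:7 ratio (total parts = 16):
  colored: 458 × 9/16 = 257.625
  colorless: 458 × 7/16 = 200.375
χ² = Σ (O − E)² / E
  colored: (254 − 257.625)² / 257.625 = 0.0510
  colorless: (204 − 200.375)² / 200.375 = 0.0656
χ² = 0.0510 + 0.0656 = 0.1166 ≈ 0.117
Degrees of freedom = 2 − 1 = 1; critical value at α = 0.05 is 3.841.
Since 0.117 < 3.841, we fail to reject the null hypothesis — the data are consistent with the 9:7 ratio.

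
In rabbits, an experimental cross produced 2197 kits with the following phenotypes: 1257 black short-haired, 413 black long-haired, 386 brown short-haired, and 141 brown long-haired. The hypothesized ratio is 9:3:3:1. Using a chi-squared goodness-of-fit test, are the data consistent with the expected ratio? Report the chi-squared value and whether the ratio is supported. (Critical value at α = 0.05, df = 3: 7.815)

2.098; consistent

Under the 9:3:3:1 hypothesis (Σ ratio = 16, N = 2197):
  black short-haired: 2197 × 9/16 = 1235.8125
  black long-haired: 2197 × 3/16 = 411.9375
  brown short-haired: 2197 × 3/16 = 411.9375
  brown long-haired: 2197 × 1/16 = 137.3125
χ² = Σ (O − E)² / E
  black short-haired: (1257 − 1235.8125)² / 1235.8125 = 0.3633
  black long-haired: (413 − 411.9375)² / 411.9375 = 0.0027
  brown short-haired: (386 − 411.9375)² / 411.9375 = 1.6331
  brown long-haired: (141 − 137.3125)² / 137.3125 = 0.0990
χ² = 0.3633 + 0.0027 + 1.6331 + 0.0990 = 2.0981 ≈ 2.098
Degrees of freedom = 4 − 1 = 3; critical value at α = 0.05 is 7.815.
Since 2.098 < 7.815, we fail to reject the null hypothesis — the data are consistent with the 9:3:3:1 ratio.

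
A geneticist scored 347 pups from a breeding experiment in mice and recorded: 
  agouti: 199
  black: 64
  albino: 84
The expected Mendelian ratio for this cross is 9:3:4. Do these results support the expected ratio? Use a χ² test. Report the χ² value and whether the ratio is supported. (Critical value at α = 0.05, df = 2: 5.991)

0.179; consistent

Expected counts for N = 347 under a 9:3:4 ratio (total parts = 16):
  agouti: 347 × 9/16 = 195.1875
  black: 347 × 3/16 = 65.0625
  albino: 347 × 4/16 = 86.75
χ² = Σ (O − E)² / E
  agouti: (199 − 195.1875)² / 195.1875 = 0.0745
  black: (64 − 65.0625)² / 65.0625 = 0.0174
  albino: (84 − 86.75)² / 86.75 = 0.0872
χ² = 0.0745 + 0.0174 + 0.0872 = 0.1791 ≈ 0.179
Degrees of freedom = 3 − 1 = 2; critical value at α = 0.05 is 5.991.
Since 0.179 < 5.991, we fail to reject the null hypothesis — the data are consistent with the 9:3:4 ratio.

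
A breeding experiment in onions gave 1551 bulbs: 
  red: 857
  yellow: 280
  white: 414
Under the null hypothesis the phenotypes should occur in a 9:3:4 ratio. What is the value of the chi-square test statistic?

2.452

Expected counts for N = 1551 under a 9:3:4 ratio (total parts = 16):
  red: 1551 × 9/16 = 872.4375
  yellow: 1551 × 3/16 = 290.8125
  white: 1551 × 4/16 = 387.75
χ² = Σ (O − E)² / E
  red: (857 − 872.4375)² / 872.4375 = 0.2732
  yellow: (280 − 290.8125)² / 290.8125 = 0.4020
  white: (414 − 387.75)² / 387.75 = 1.7771
χ² = 0.2732 + 0.4020 + 1.7771 = 2.4523 ≈ 2.452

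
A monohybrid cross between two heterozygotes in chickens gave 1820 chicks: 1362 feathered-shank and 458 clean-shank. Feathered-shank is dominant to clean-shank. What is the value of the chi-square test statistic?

For a monohybrid cross between heterozygotes with complete dominance, the expected phenotypic ratio is 3:1.
Under the 3:1 hypothesis (Σ ratio = 4, N = 1820):
  feathered-shank: 1820 × 3/4 = 1365
  clean-shank: 1820 × 1/4 = 455
χ² = Σ (O − E)² / E
  feathered-shank: (1362 − 1365)² / 1365 = 0.0066
  clean-shank: (458 − 455)² / 455 = 0.0198
χ² = 0.0066 + 0.0198 = 0.0264 ≈ 0.026

0.026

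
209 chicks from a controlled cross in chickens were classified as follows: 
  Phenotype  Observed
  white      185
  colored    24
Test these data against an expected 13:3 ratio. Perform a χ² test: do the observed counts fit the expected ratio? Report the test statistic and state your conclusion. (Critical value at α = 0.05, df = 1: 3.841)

7.244; not consistent

The 13:3 ratio has 16 parts, so with N = 209 the expected counts are:
  white: 209 × 13/16 = 169.8125
  colored: 209 × 3/16 = 39.1875
χ² = Σ (O − E)² / E
  white: (185 − 169.8125)² / 169.8125 = 1.3583
  colored: (24 − 39.1875)² / 39.1875 = 5.8861
χ² = 1.3583 + 5.8861 = 7.2444 ≈ 7.244
Degrees of freedom = 2 − 1 = 1; critical value at α = 0.05 is 3.841.
Since 7.244 > 3.841, we reject the null hypothesis — the data do not fit the 13:3 ratio.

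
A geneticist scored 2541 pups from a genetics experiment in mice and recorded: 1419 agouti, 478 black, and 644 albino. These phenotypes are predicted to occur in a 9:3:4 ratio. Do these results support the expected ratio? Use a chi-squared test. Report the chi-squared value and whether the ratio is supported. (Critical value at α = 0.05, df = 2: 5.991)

0.200; consistent

Under the 9:3:4 hypothesis (Σ ratio = 16, N = 2541):
  agouti: 2541 × 9/16 = 1429.3125
  black: 2541 × 3/16 = 476.4375
  albino: 2541 × 4/16 = 635.25
χ² = Σ (O − E)² / E
  agouti: (1419 − 1429.3125)² / 1429.3125 = 0.0744
  black: (478 − 476.4375)² / 476.4375 = 0.0051
  albino: (644 − 635.25)² / 635.25 = 0.1205
χ² = 0.0744 + 0.0051 + 0.1205 = 0.200
Degrees of freedom = 3 − 1 = 2; critical value at α = 0.05 is 5.991.
Since 0.200 < 5.991, we fail to reject the null hypothesis — the data are consistent with the 9:3:4 ratio.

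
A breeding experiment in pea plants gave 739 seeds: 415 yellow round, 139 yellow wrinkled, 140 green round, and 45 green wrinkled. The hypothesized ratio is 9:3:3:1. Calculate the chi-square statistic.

0.048

The 9:3:3:1 ratio has 16 parts, so with N = 739 the expected counts are:
  yellow round: 739 × 9/16 = 415.6875
  yellow wrinkled: 739 × 3/16 = 138.5625
  green round: 739 × 3/16 = 138.5625
  green wrinkled: 739 × 1/16 = 46.1875
χ² = Σ (O − E)² / E
  yellow round: (415 − 415.6875)² / 415.6875 = 0.0011
  yellow wrinkled: (139 − 138.5625)² / 138.5625 = 0.0014
  green round: (140 − 138.5625)² / 138.5625 = 0.0149
  green wrinkled: (45 − 46.1875)² / 46.1875 = 0.0305
χ² = 0.0011 + 0.0014 + 0.0149 + 0.0305 = 0.0479 ≈ 0.048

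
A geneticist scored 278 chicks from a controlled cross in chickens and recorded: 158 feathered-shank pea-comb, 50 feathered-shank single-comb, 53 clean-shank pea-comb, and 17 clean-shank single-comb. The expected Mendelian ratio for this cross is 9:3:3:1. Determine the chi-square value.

0.126

Under the 9:3:3:1 hypothesis (Σ ratio = 16, N = 278):
  feathered-shank pea-comb: 278 × 9/16 = 156.375
  feathered-shank single-comb: 278 × 3/16 = 52.125
  clean-shank pea-comb: 278 × 3/16 = 52.125
  clean-shank single-comb: 278 × 1/16 = 17.375
χ² = Σ (O − E)² / E
  feathered-shank pea-comb: (158 − 156.375)² / 156.375 = 0.0169
  feathered-shank single-comb: (50 − 52.125)² / 52.125 = 0.0866
  clean-shank pea-comb: (53 − 52.125)² / 52.125 = 0.0147
  clean-shank single-comb: (17 − 17.375)² / 17.375 = 0.0081
χ² = 0.0169 + 0.0866 + 0.0147 + 0.0081 = 0.1263 ≈ 0.126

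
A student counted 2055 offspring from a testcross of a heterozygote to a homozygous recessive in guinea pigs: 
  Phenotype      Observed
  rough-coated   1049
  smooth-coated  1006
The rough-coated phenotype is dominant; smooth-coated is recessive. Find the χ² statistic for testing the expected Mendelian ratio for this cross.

A testcross of a heterozygote (Aa × aa) gives a 1:1 phenotypic ratio.
Total ratio parts = 2. Expected numbers out of 2055:
  rough-coated: 2055 × 1/2 = 1027.5
  smooth-coated: 2055 × 1/2 = 1027.5
χ² = Σ (O − E)² / E
  rough-coated: (1049 − 1027.5)² / 1027.5 = 0.4499
  smooth-coated: (1006 − 1027.5)² / 1027.5 = 0.4499
χ² = 0.4499 + 0.4499 = 0.8998 ≈ 0.900

0.900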